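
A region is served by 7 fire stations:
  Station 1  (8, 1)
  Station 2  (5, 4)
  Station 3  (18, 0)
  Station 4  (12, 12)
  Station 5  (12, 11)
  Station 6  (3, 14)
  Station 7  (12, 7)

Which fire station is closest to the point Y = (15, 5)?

Compare squared distances (the ordering matches that of the actual distances):
d²(Y, Station 1) = (15−8)² + (5−1)² = 49 + 16 = 65
d²(Y, Station 2) = (15−5)² + (5−4)² = 100 + 1 = 101
d²(Y, Station 3) = (15−18)² + (5−0)² = 9 + 25 = 34
d²(Y, Station 4) = (15−12)² + (5−12)² = 9 + 49 = 58
d²(Y, Station 5) = (15−12)² + (5−11)² = 9 + 36 = 45
d²(Y, Station 6) = (15−3)² + (5−14)² = 144 + 81 = 225
d²(Y, Station 7) = (15−12)² + (5−7)² = 9 + 4 = 13
Minimum is at Station 7.

Station 7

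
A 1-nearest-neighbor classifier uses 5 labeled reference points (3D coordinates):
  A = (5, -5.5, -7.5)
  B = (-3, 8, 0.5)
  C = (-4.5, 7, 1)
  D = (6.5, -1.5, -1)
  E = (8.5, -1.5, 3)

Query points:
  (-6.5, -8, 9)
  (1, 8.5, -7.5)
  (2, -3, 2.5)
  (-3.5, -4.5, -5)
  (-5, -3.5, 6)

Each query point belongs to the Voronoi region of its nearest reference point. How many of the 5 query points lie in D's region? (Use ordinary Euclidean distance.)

1

(-6.5, -8, 9) — d² to each: A:410.75, B:340.5, C:293, D:311.25, E:303.25 → nearest is C
(1, 8.5, -7.5) — d² to each: A:212, B:80.25, C:104.75, D:172.5, E:266.5 → nearest is B
(2, -3, 2.5) — d² to each: A:115.25, B:150, C:144.5, D:34.75, E:44.75 → nearest is D
(-3.5, -4.5, -5) — d² to each: A:79.5, B:186.75, C:169.25, D:125, E:217 → nearest is A
(-5, -3.5, 6) — d² to each: A:286.25, B:166.5, C:135.5, D:185.25, E:195.25 → nearest is C
1 of the 5 points has D as nearest.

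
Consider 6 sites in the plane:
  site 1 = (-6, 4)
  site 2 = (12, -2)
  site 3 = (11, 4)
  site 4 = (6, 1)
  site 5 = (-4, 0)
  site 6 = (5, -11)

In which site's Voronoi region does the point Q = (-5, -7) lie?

Squared Euclidean distances:
d²(Q, site 1) = (-5−(-6))² + (-7−4)² = 1 + 121 = 122
d²(Q, site 2) = (-5−12)² + (-7−(-2))² = 289 + 25 = 314
d²(Q, site 3) = (-5−11)² + (-7−4)² = 256 + 121 = 377
d²(Q, site 4) = (-5−6)² + (-7−1)² = 121 + 64 = 185
d²(Q, site 5) = (-5−(-4))² + (-7−0)² = 1 + 49 = 50
d²(Q, site 6) = (-5−5)² + (-7−(-11))² = 100 + 16 = 116
Minimum is at site 5.

site 5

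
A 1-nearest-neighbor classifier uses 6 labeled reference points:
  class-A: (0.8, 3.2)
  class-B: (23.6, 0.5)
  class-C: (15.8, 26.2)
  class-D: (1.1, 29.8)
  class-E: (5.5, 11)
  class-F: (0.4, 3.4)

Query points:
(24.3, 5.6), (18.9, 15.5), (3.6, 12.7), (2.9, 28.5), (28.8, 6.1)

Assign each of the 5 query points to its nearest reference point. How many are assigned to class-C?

(24.3, 5.6) — d² to each: class-A:558.01, class-B:26.5, class-C:496.61, class-D:1123.88, class-E:382.6, class-F:576.05 → nearest is class-B
(18.9, 15.5) — d² to each: class-A:478.9, class-B:247.09, class-C:124.1, class-D:521.33, class-E:199.81, class-F:488.66 → nearest is class-C
(3.6, 12.7) — d² to each: class-A:98.09, class-B:548.84, class-C:331.09, class-D:298.66, class-E:6.5, class-F:96.73 → nearest is class-E
(2.9, 28.5) — d² to each: class-A:644.5, class-B:1212.49, class-C:171.7, class-D:4.93, class-E:313.01, class-F:636.26 → nearest is class-D
(28.8, 6.1) — d² to each: class-A:792.41, class-B:58.4, class-C:573.01, class-D:1328.98, class-E:566.9, class-F:813.85 → nearest is class-B
1 of the 5 points has class-C as nearest.

1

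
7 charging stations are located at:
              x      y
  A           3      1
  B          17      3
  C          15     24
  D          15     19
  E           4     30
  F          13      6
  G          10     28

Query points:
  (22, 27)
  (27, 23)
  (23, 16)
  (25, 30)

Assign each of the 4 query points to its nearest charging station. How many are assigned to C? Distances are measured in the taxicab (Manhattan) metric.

(22, 27) — d to each: A:45, B:29, C:10, D:15, E:21, F:30, G:13 → nearest is C
(27, 23) — d to each: A:46, B:30, C:13, D:16, E:30, F:31, G:22 → nearest is C
(23, 16) — d to each: A:35, B:19, C:16, D:11, E:33, F:20, G:25 → nearest is D
(25, 30) — d to each: A:51, B:35, C:16, D:21, E:21, F:36, G:17 → nearest is C
3 of the 4 points have C as nearest.

3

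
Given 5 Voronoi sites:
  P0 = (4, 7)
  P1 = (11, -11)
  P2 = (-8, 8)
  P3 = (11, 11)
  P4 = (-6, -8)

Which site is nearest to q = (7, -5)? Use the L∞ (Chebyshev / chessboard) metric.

P1

d(q,P0) = max(3, 12) = 12
d(q,P1) = max(4, 6) = 6
d(q,P2) = max(15, 13) = 15
d(q,P3) = max(4, 16) = 16
d(q,P4) = max(13, 3) = 13
Minimum is at P1.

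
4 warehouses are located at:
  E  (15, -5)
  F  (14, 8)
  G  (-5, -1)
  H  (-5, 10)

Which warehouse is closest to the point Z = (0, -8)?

Squared Euclidean distances:
|ZE|² = (0−15)² + (-8−(-5))² = 225 + 9 = 234
|ZF|² = (0−14)² + (-8−8)² = 196 + 256 = 452
|ZG|² = (0−(-5))² + (-8−(-1))² = 25 + 49 = 74
|ZH|² = (0−(-5))² + (-8−10)² = 25 + 324 = 349
G is nearest.

G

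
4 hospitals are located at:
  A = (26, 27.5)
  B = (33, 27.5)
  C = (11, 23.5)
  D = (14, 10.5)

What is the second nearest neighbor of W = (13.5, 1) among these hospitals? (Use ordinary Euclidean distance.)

Since √ is increasing, it suffices to compare squared distances:
|WA|² = (13.5−26)² + (1−27.5)² = 156.25 + 702.25 = 858.5
|WB|² = (13.5−33)² + (1−27.5)² = 380.25 + 702.25 = 1082.5
|WC|² = (13.5−11)² + (1−23.5)² = 6.25 + 506.25 = 512.5
|WD|² = (13.5−14)² + (1−10.5)² = 0.25 + 90.25 = 90.5
Sorted ascending: D, C, A, … — the second-nearest is C.

C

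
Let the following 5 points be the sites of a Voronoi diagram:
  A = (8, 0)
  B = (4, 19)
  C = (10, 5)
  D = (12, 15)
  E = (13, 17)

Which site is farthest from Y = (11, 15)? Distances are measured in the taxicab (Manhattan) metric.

d(Y,A) = |11−8| + |15−0| = 3 + 15 = 18
d(Y,B) = |11−4| + |15−19| = 7 + 4 = 11
d(Y,C) = |11−10| + |15−5| = 1 + 10 = 11
d(Y,D) = |11−12| + |15−15| = 1 + 0 = 1
d(Y,E) = |11−13| + |15−17| = 2 + 2 = 4
The largest is to A.

A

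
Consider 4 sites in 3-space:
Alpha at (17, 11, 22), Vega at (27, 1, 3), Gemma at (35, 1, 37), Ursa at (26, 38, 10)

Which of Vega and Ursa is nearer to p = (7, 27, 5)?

Ursa

Compare squared distances:
d²(p, Vega) = (7−27)² + (27−1)² + (5−3)² = 400 + 676 + 4 = 1080
d²(p, Ursa) = (7−26)² + (27−38)² + (5−10)² = 361 + 121 + 25 = 507
1080 > 507, so Ursa is closer.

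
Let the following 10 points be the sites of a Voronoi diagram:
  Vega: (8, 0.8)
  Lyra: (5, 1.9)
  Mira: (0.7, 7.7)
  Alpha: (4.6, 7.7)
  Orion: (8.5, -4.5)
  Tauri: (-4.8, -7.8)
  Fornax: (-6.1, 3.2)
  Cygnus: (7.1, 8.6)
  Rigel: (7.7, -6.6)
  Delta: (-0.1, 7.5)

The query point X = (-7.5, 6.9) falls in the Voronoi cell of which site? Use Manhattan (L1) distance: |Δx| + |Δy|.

d(X, Vega) = |-7.5−8| + |6.9−0.8| = 15.5 + 6.1 = 21.6
d(X, Lyra) = |-7.5−5| + |6.9−1.9| = 12.5 + 5 = 17.5
d(X, Mira) = |-7.5−0.7| + |6.9−7.7| = 8.2 + 0.8 = 9
d(X, Alpha) = |-7.5−4.6| + |6.9−7.7| = 12.1 + 0.8 = 12.9
d(X, Orion) = |-7.5−8.5| + |6.9−(-4.5)| = 16 + 11.4 = 27.4
d(X, Tauri) = |-7.5−(-4.8)| + |6.9−(-7.8)| = 2.7 + 14.7 = 17.4
d(X, Fornax) = |-7.5−(-6.1)| + |6.9−3.2| = 1.4 + 3.7 = 5.1
d(X, Cygnus) = |-7.5−7.1| + |6.9−8.6| = 14.6 + 1.7 = 16.3
d(X, Rigel) = |-7.5−7.7| + |6.9−(-6.6)| = 15.2 + 13.5 = 28.7
d(X, Delta) = |-7.5−(-0.1)| + |6.9−7.5| = 7.4 + 0.6 = 8
The smallest is to Fornax, so X lies in the Voronoi region of Fornax.

Fornax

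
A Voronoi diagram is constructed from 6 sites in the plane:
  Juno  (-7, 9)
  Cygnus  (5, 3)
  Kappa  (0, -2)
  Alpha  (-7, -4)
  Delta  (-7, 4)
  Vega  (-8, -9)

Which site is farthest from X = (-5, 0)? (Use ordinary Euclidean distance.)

Squared Euclidean distances:
d²(X, Juno) = (-5−(-7))² + (0−9)² = 4 + 81 = 85
d²(X, Cygnus) = (-5−5)² + (0−3)² = 100 + 9 = 109
d²(X, Kappa) = (-5−0)² + (0−(-2))² = 25 + 4 = 29
d²(X, Alpha) = (-5−(-7))² + (0−(-4))² = 4 + 16 = 20
d²(X, Delta) = (-5−(-7))² + (0−4)² = 4 + 16 = 20
d²(X, Vega) = (-5−(-8))² + (0−(-9))² = 9 + 81 = 90
The largest is to Cygnus.

Cygnus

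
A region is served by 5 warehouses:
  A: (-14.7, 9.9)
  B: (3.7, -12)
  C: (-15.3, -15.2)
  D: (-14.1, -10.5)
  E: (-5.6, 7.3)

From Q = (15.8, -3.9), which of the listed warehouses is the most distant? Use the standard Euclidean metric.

Squared Euclidean distances:
|QA|² = (15.8−(-14.7))² + (-3.9−9.9)² = 930.25 + 190.44 = 1120.69
|QB|² = (15.8−3.7)² + (-3.9−(-12))² = 146.41 + 65.61 = 212.02
|QC|² = (15.8−(-15.3))² + (-3.9−(-15.2))² = 967.21 + 127.69 = 1094.9
|QD|² = (15.8−(-14.1))² + (-3.9−(-10.5))² = 894.01 + 43.56 = 937.57
|QE|² = (15.8−(-5.6))² + (-3.9−7.3)² = 457.96 + 125.44 = 583.4
The largest is to A.

A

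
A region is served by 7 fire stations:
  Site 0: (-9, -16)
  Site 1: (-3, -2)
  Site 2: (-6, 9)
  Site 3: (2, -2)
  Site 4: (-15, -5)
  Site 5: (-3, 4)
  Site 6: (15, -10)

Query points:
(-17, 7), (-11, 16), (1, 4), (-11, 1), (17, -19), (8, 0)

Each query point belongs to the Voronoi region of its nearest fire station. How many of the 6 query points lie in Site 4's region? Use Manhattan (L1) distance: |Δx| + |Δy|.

(-17, 7) — d to each: Site 0:31, Site 1:23, Site 2:13, Site 3:28, Site 4:14, Site 5:17, Site 6:49 → nearest is Site 2
(-11, 16) — d to each: Site 0:34, Site 1:26, Site 2:12, Site 3:31, Site 4:25, Site 5:20, Site 6:52 → nearest is Site 2
(1, 4) — d to each: Site 0:30, Site 1:10, Site 2:12, Site 3:7, Site 4:25, Site 5:4, Site 6:28 → nearest is Site 5
(-11, 1) — d to each: Site 0:19, Site 1:11, Site 2:13, Site 3:16, Site 4:10, Site 5:11, Site 6:37 → nearest is Site 4
(17, -19) — d to each: Site 0:29, Site 1:37, Site 2:51, Site 3:32, Site 4:46, Site 5:43, Site 6:11 → nearest is Site 6
(8, 0) — d to each: Site 0:33, Site 1:13, Site 2:23, Site 3:8, Site 4:28, Site 5:15, Site 6:17 → nearest is Site 3
1 of the 6 points has Site 4 as nearest.

1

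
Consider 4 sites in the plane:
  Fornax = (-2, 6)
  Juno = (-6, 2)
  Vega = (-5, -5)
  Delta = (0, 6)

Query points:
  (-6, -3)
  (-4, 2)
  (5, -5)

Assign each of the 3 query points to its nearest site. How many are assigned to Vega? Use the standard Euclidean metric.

2

(-6, -3) — d² to each: Fornax:97, Juno:25, Vega:5, Delta:117 → nearest is Vega
(-4, 2) — d² to each: Fornax:20, Juno:4, Vega:50, Delta:32 → nearest is Juno
(5, -5) — d² to each: Fornax:170, Juno:170, Vega:100, Delta:146 → nearest is Vega
2 of the 3 points have Vega as nearest.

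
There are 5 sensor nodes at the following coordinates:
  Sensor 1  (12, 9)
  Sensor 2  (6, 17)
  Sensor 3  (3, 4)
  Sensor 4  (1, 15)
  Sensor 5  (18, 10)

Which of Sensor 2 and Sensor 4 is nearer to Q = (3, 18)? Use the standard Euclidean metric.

Sensor 2

Compare squared distances:
d²(Q, Sensor 2) = (3−6)² + (18−17)² = 9 + 1 = 10
d²(Q, Sensor 4) = (3−1)² + (18−15)² = 4 + 9 = 13
10 < 13, so Sensor 2 is closer.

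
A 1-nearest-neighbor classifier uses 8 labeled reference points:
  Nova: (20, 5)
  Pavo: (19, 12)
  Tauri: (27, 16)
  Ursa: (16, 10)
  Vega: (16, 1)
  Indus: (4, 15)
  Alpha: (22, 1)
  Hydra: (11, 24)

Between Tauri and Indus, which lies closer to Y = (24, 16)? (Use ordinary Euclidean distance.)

Compare squared distances:
d²(Y, Tauri) = (24−27)² + (16−16)² = 9 + 0 = 9
d²(Y, Indus) = (24−4)² + (16−15)² = 400 + 1 = 401
9 < 401, so Tauri is closer.

Tauri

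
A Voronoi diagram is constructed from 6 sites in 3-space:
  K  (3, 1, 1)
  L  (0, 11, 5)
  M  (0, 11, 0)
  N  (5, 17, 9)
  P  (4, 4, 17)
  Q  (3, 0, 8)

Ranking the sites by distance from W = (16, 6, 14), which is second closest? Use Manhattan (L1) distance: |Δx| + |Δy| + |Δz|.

Q

d(W,K) = 13 + 5 + 13 = 31
d(W,L) = 16 + 5 + 9 = 30
d(W,M) = 16 + 5 + 14 = 35
d(W,N) = 11 + 11 + 5 = 27
d(W,P) = 12 + 2 + 3 = 17
d(W,Q) = 13 + 6 + 6 = 25
Sorted ascending: P, Q, N, … — the second-nearest is Q.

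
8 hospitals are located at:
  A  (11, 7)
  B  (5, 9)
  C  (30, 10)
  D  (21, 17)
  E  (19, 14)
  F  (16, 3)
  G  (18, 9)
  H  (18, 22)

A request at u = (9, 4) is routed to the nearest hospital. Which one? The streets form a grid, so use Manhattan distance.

A

d(u,A) = 2 + 3 = 5
d(u,B) = 4 + 5 = 9
d(u,C) = 21 + 6 = 27
d(u,D) = 12 + 13 = 25
d(u,E) = 10 + 10 = 20
d(u,F) = 7 + 1 = 8
d(u,G) = 9 + 5 = 14
d(u,H) = 9 + 18 = 27
A is nearest.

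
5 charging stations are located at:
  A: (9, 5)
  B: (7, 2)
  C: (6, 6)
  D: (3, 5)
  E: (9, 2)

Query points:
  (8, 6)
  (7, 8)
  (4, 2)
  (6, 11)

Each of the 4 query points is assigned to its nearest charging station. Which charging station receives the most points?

C

(8, 6) — d² to each: A:2, B:17, C:4, D:26, E:17 → nearest is A
(7, 8) — d² to each: A:13, B:36, C:5, D:25, E:40 → nearest is C
(4, 2) — d² to each: A:34, B:9, C:20, D:10, E:25 → nearest is B
(6, 11) — d² to each: A:45, B:82, C:25, D:45, E:90 → nearest is C
Tally — A:1, B:1, C:2. C captures the most (2).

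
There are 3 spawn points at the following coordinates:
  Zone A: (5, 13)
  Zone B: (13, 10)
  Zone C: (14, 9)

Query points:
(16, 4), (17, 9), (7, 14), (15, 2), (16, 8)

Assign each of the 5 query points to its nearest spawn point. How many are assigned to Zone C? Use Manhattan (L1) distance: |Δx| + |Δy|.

(16, 4) — d to each: Zone A:20, Zone B:9, Zone C:7 → nearest is Zone C
(17, 9) — d to each: Zone A:16, Zone B:5, Zone C:3 → nearest is Zone C
(7, 14) — d to each: Zone A:3, Zone B:10, Zone C:12 → nearest is Zone A
(15, 2) — d to each: Zone A:21, Zone B:10, Zone C:8 → nearest is Zone C
(16, 8) — d to each: Zone A:16, Zone B:5, Zone C:3 → nearest is Zone C
4 of the 5 points have Zone C as nearest.

4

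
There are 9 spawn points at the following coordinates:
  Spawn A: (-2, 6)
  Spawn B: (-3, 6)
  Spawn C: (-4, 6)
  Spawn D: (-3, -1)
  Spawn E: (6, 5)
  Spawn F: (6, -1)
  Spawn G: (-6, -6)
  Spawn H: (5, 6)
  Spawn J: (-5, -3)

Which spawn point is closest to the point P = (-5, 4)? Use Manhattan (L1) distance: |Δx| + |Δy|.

d(P, Spawn A) = 3 + 2 = 5
d(P, Spawn B) = 2 + 2 = 4
d(P, Spawn C) = 1 + 2 = 3
d(P, Spawn D) = 2 + 5 = 7
d(P, Spawn E) = 11 + 1 = 12
d(P, Spawn F) = 11 + 5 = 16
d(P, Spawn G) = 1 + 10 = 11
d(P, Spawn H) = 10 + 2 = 12
d(P, Spawn J) = 0 + 7 = 7
The smallest is to Spawn C, so P lies in the Voronoi region of Spawn C.

Spawn C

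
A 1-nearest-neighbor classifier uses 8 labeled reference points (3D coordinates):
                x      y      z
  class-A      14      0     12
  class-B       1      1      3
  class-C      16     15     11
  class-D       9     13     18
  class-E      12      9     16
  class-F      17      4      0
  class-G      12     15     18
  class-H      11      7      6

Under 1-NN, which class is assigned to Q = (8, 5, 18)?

class-E

Since √ is increasing, it suffices to compare squared distances:
d²(Q, class-A) = 36 + 25 + 36 = 97
d²(Q, class-B) = 49 + 16 + 225 = 290
d²(Q, class-C) = 64 + 100 + 49 = 213
d²(Q, class-D) = 1 + 64 + 0 = 65
d²(Q, class-E) = 16 + 16 + 4 = 36
d²(Q, class-F) = 81 + 1 + 324 = 406
d²(Q, class-G) = 16 + 100 + 0 = 116
d²(Q, class-H) = 9 + 4 + 144 = 157
Minimum is at class-E.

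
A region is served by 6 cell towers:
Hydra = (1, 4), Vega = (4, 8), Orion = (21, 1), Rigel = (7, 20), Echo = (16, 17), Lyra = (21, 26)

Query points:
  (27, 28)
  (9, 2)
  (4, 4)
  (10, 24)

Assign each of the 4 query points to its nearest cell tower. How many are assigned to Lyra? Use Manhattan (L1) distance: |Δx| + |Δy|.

1

(27, 28) — d to each: Hydra:50, Vega:43, Orion:33, Rigel:28, Echo:22, Lyra:8 → nearest is Lyra
(9, 2) — d to each: Hydra:10, Vega:11, Orion:13, Rigel:20, Echo:22, Lyra:36 → nearest is Hydra
(4, 4) — d to each: Hydra:3, Vega:4, Orion:20, Rigel:19, Echo:25, Lyra:39 → nearest is Hydra
(10, 24) — d to each: Hydra:29, Vega:22, Orion:34, Rigel:7, Echo:13, Lyra:13 → nearest is Rigel
1 of the 4 points has Lyra as nearest.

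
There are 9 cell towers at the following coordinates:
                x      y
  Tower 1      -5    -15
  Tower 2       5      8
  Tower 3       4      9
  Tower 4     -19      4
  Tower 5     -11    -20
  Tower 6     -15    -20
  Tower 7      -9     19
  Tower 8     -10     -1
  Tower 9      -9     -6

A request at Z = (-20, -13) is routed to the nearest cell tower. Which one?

Squared Euclidean distances:
d²(Z, Tower 1) = 225 + 4 = 229
d²(Z, Tower 2) = 625 + 441 = 1066
d²(Z, Tower 3) = 576 + 484 = 1060
d²(Z, Tower 4) = 1 + 289 = 290
d²(Z, Tower 5) = 81 + 49 = 130
d²(Z, Tower 6) = 25 + 49 = 74
d²(Z, Tower 7) = 121 + 1024 = 1145
d²(Z, Tower 8) = 100 + 144 = 244
d²(Z, Tower 9) = 121 + 49 = 170
Tower 6 is nearest.

Tower 6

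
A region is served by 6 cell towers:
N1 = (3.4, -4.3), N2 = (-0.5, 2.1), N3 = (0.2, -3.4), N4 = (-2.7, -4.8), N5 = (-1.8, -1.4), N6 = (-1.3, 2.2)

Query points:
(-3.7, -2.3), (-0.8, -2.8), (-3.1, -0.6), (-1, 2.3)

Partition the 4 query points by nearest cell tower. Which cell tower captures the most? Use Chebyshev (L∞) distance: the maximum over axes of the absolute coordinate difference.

N5

(-3.7, -2.3) — d to each: N1:7.1, N2:4.4, N3:3.9, N4:2.5, N5:1.9, N6:4.5 → nearest is N5
(-0.8, -2.8) — d to each: N1:4.2, N2:4.9, N3:1, N4:2, N5:1.4, N6:5 → nearest is N3
(-3.1, -0.6) — d to each: N1:6.5, N2:2.7, N3:3.3, N4:4.2, N5:1.3, N6:2.8 → nearest is N5
(-1, 2.3) — d to each: N1:6.6, N2:0.5, N3:5.7, N4:7.1, N5:3.7, N6:0.3 → nearest is N6
Tally — N3:1, N5:2, N6:1. N5 captures the most (2).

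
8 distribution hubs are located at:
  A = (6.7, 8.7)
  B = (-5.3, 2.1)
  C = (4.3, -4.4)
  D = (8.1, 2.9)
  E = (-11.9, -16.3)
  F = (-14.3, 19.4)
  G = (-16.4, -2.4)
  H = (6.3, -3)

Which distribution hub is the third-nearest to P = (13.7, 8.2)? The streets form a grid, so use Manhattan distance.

H

d(P,A) = |13.7−6.7| + |8.2−8.7| = 7 + 0.5 = 7.5
d(P,B) = |13.7−(-5.3)| + |8.2−2.1| = 19 + 6.1 = 25.1
d(P,C) = |13.7−4.3| + |8.2−(-4.4)| = 9.4 + 12.6 = 22
d(P,D) = |13.7−8.1| + |8.2−2.9| = 5.6 + 5.3 = 10.9
d(P,E) = |13.7−(-11.9)| + |8.2−(-16.3)| = 25.6 + 24.5 = 50.1
d(P,F) = |13.7−(-14.3)| + |8.2−19.4| = 28 + 11.2 = 39.2
d(P,G) = |13.7−(-16.4)| + |8.2−(-2.4)| = 30.1 + 10.6 = 40.7
d(P,H) = |13.7−6.3| + |8.2−(-3)| = 7.4 + 11.2 = 18.6
Sorted ascending: A, D, H, C, … — the third-nearest is H.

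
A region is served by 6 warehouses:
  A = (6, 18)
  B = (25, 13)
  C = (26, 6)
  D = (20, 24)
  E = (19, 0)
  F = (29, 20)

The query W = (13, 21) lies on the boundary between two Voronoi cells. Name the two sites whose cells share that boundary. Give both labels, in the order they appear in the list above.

A and D

Squared distances from W to each site:
|WA|² = (13−6)² + (21−18)² = 49 + 9 = 58
|WB|² = (13−25)² + (21−13)² = 144 + 64 = 208
|WC|² = (13−26)² + (21−6)² = 169 + 225 = 394
|WD|² = (13−20)² + (21−24)² = 49 + 9 = 58
|WE|² = (13−19)² + (21−0)² = 36 + 441 = 477
|WF|² = (13−29)² + (21−20)² = 256 + 1 = 257
W is equidistant from A and D (both at squared distance 58), and every other site is strictly farther — so W lies on the A–D Voronoi edge.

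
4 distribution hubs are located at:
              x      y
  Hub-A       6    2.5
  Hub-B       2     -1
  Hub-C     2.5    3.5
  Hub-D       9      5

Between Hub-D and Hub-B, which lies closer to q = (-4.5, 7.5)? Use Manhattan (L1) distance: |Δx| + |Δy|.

Hub-B

d(q, Hub-D) = |-4.5−9| + |7.5−5| = 13.5 + 2.5 = 16
d(q, Hub-B) = |-4.5−2| + |7.5−(-1)| = 6.5 + 8.5 = 15
16 > 15, so Hub-B is closer.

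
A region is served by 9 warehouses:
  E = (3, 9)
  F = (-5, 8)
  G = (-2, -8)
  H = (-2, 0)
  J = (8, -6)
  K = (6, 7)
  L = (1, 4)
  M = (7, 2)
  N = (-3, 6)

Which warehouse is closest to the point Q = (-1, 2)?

Since √ is increasing, it suffices to compare squared distances:
|QE|² = 16 + 49 = 65
|QF|² = 16 + 36 = 52
|QG|² = 1 + 100 = 101
|QH|² = 1 + 4 = 5
|QJ|² = 81 + 64 = 145
|QK|² = 49 + 25 = 74
|QL|² = 4 + 4 = 8
|QM|² = 64 + 0 = 64
|QN|² = 4 + 16 = 20
H is nearest.

H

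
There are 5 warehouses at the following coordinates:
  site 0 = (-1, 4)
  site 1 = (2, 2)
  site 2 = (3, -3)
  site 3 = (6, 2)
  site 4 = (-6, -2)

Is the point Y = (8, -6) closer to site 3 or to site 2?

Compare squared distances:
d²(Y, site 3) = (8−6)² + (-6−2)² = 4 + 64 = 68
d²(Y, site 2) = (8−3)² + (-6−(-3))² = 25 + 9 = 34
68 > 34, so site 2 is closer.

site 2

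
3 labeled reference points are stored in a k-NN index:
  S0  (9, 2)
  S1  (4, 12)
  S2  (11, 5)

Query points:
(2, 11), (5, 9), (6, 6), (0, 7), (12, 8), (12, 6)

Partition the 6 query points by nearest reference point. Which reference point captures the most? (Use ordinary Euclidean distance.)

(2, 11) — d² to each: S0:130, S1:5, S2:117 → nearest is S1
(5, 9) — d² to each: S0:65, S1:10, S2:52 → nearest is S1
(6, 6) — d² to each: S0:25, S1:40, S2:26 → nearest is S0
(0, 7) — d² to each: S0:106, S1:41, S2:125 → nearest is S1
(12, 8) — d² to each: S0:45, S1:80, S2:10 → nearest is S2
(12, 6) — d² to each: S0:25, S1:100, S2:2 → nearest is S2
Tally — S0:1, S1:3, S2:2. S1 captures the most (3).

S1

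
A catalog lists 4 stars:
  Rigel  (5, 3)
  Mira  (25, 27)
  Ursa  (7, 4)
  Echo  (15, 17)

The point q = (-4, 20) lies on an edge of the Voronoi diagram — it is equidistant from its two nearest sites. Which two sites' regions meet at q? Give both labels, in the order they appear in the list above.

Rigel and Echo

Squared distances from q to each site:
d²(q, Rigel) = (-4−5)² + (20−3)² = 81 + 289 = 370
d²(q, Mira) = (-4−25)² + (20−27)² = 841 + 49 = 890
d²(q, Ursa) = (-4−7)² + (20−4)² = 121 + 256 = 377
d²(q, Echo) = (-4−15)² + (20−17)² = 361 + 9 = 370
q is equidistant from Rigel and Echo (both at squared distance 370), and every other site is strictly farther — so q lies on the Rigel–Echo Voronoi edge.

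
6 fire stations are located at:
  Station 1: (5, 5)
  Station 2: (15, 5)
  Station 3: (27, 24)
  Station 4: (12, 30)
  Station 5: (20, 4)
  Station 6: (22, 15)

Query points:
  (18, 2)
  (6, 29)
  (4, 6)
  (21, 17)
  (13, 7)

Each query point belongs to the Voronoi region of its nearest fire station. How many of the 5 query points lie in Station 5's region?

1

(18, 2) — d² to each: Station 1:178, Station 2:18, Station 3:565, Station 4:820, Station 5:8, Station 6:185 → nearest is Station 5
(6, 29) — d² to each: Station 1:577, Station 2:657, Station 3:466, Station 4:37, Station 5:821, Station 6:452 → nearest is Station 4
(4, 6) — d² to each: Station 1:2, Station 2:122, Station 3:853, Station 4:640, Station 5:260, Station 6:405 → nearest is Station 1
(21, 17) — d² to each: Station 1:400, Station 2:180, Station 3:85, Station 4:250, Station 5:170, Station 6:5 → nearest is Station 6
(13, 7) — d² to each: Station 1:68, Station 2:8, Station 3:485, Station 4:530, Station 5:58, Station 6:145 → nearest is Station 2
1 of the 5 points has Station 5 as nearest.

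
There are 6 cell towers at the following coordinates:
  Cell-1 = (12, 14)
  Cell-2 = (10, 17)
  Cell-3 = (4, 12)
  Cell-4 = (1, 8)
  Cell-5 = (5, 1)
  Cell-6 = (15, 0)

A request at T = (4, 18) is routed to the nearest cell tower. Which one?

Squared Euclidean distances:
d²(T, Cell-1) = (4−12)² + (18−14)² = 64 + 16 = 80
d²(T, Cell-2) = (4−10)² + (18−17)² = 36 + 1 = 37
d²(T, Cell-3) = (4−4)² + (18−12)² = 0 + 36 = 36
d²(T, Cell-4) = (4−1)² + (18−8)² = 9 + 100 = 109
d²(T, Cell-5) = (4−5)² + (18−1)² = 1 + 289 = 290
d²(T, Cell-6) = (4−15)² + (18−0)² = 121 + 324 = 445
Minimum is at Cell-3.

Cell-3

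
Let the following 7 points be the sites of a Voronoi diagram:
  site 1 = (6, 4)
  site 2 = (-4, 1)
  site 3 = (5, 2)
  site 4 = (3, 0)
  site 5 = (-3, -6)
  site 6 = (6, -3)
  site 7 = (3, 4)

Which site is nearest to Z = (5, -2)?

site 6

Since √ is increasing, it suffices to compare squared distances:
d²(Z, site 1) = (5−6)² + (-2−4)² = 1 + 36 = 37
d²(Z, site 2) = (5−(-4))² + (-2−1)² = 81 + 9 = 90
d²(Z, site 3) = (5−5)² + (-2−2)² = 0 + 16 = 16
d²(Z, site 4) = (5−3)² + (-2−0)² = 4 + 4 = 8
d²(Z, site 5) = (5−(-3))² + (-2−(-6))² = 64 + 16 = 80
d²(Z, site 6) = (5−6)² + (-2−(-3))² = 1 + 1 = 2
d²(Z, site 7) = (5−3)² + (-2−4)² = 4 + 36 = 40
Minimum is at site 6.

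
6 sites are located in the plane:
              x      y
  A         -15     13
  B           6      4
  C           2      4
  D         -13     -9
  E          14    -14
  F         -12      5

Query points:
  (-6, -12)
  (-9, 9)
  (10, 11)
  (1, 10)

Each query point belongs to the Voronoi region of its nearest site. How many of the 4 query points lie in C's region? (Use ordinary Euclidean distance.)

1

(-6, -12) — d² to each: A:706, B:400, C:320, D:58, E:404, F:325 → nearest is D
(-9, 9) — d² to each: A:52, B:250, C:146, D:340, E:1058, F:25 → nearest is F
(10, 11) — d² to each: A:629, B:65, C:113, D:929, E:641, F:520 → nearest is B
(1, 10) — d² to each: A:265, B:61, C:37, D:557, E:745, F:194 → nearest is C
1 of the 4 points has C as nearest.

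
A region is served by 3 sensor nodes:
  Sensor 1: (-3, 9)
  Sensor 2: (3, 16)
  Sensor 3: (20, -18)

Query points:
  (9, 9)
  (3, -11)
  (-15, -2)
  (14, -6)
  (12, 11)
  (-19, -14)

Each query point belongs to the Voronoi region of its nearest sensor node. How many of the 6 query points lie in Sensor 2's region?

2

(9, 9) — d² to each: Sensor 1:144, Sensor 2:85, Sensor 3:850 → nearest is Sensor 2
(3, -11) — d² to each: Sensor 1:436, Sensor 2:729, Sensor 3:338 → nearest is Sensor 3
(-15, -2) — d² to each: Sensor 1:265, Sensor 2:648, Sensor 3:1481 → nearest is Sensor 1
(14, -6) — d² to each: Sensor 1:514, Sensor 2:605, Sensor 3:180 → nearest is Sensor 3
(12, 11) — d² to each: Sensor 1:229, Sensor 2:106, Sensor 3:905 → nearest is Sensor 2
(-19, -14) — d² to each: Sensor 1:785, Sensor 2:1384, Sensor 3:1537 → nearest is Sensor 1
2 of the 6 points have Sensor 2 as nearest.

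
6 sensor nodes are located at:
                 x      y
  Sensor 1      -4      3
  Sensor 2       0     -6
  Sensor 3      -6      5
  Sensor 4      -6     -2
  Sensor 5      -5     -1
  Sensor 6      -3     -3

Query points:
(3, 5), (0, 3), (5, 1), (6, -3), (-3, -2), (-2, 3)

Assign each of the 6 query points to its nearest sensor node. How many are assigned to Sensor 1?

(3, 5) — d² to each: Sensor 1:53, Sensor 2:130, Sensor 3:81, Sensor 4:130, Sensor 5:100, Sensor 6:100 → nearest is Sensor 1
(0, 3) — d² to each: Sensor 1:16, Sensor 2:81, Sensor 3:40, Sensor 4:61, Sensor 5:41, Sensor 6:45 → nearest is Sensor 1
(5, 1) — d² to each: Sensor 1:85, Sensor 2:74, Sensor 3:137, Sensor 4:130, Sensor 5:104, Sensor 6:80 → nearest is Sensor 2
(6, -3) — d² to each: Sensor 1:136, Sensor 2:45, Sensor 3:208, Sensor 4:145, Sensor 5:125, Sensor 6:81 → nearest is Sensor 2
(-3, -2) — d² to each: Sensor 1:26, Sensor 2:25, Sensor 3:58, Sensor 4:9, Sensor 5:5, Sensor 6:1 → nearest is Sensor 6
(-2, 3) — d² to each: Sensor 1:4, Sensor 2:85, Sensor 3:20, Sensor 4:41, Sensor 5:25, Sensor 6:37 → nearest is Sensor 1
3 of the 6 points have Sensor 1 as nearest.

3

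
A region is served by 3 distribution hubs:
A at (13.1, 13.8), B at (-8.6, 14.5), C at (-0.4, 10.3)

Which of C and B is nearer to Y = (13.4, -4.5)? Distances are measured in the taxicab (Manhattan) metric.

d(Y,C) = |13.4−(-0.4)| + |-4.5−10.3| = 13.8 + 14.8 = 28.6
d(Y,B) = |13.4−(-8.6)| + |-4.5−14.5| = 22 + 19 = 41
28.6 < 41, so C is closer.

C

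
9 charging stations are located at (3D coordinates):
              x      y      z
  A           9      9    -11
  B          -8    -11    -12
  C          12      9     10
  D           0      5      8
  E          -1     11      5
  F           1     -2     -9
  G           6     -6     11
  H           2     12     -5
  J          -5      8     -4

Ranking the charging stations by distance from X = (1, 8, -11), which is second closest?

A

Compare squared distances (the ordering matches that of the actual distances):
|XA|² = (1−9)² + (8−9)² + (-11−(-11))² = 64 + 1 + 0 = 65
|XB|² = (1−(-8))² + (8−(-11))² + (-11−(-12))² = 81 + 361 + 1 = 443
|XC|² = (1−12)² + (8−9)² + (-11−10)² = 121 + 1 + 441 = 563
|XD|² = (1−0)² + (8−5)² + (-11−8)² = 1 + 9 + 361 = 371
|XE|² = (1−(-1))² + (8−11)² + (-11−5)² = 4 + 9 + 256 = 269
|XF|² = (1−1)² + (8−(-2))² + (-11−(-9))² = 0 + 100 + 4 = 104
|XG|² = (1−6)² + (8−(-6))² + (-11−11)² = 25 + 196 + 484 = 705
|XH|² = (1−2)² + (8−12)² + (-11−(-5))² = 1 + 16 + 36 = 53
|XJ|² = (1−(-5))² + (8−8)² + (-11−(-4))² = 36 + 0 + 49 = 85
Sorted ascending: H, A, J, … — the second-nearest is A.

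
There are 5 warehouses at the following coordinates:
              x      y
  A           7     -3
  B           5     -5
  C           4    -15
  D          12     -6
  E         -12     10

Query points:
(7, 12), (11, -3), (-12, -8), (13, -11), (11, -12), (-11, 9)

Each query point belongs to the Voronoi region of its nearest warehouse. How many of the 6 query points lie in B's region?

1

(7, 12) — d² to each: A:225, B:293, C:738, D:349, E:365 → nearest is A
(11, -3) — d² to each: A:16, B:40, C:193, D:10, E:698 → nearest is D
(-12, -8) — d² to each: A:386, B:298, C:305, D:580, E:324 → nearest is B
(13, -11) — d² to each: A:100, B:100, C:97, D:26, E:1066 → nearest is D
(11, -12) — d² to each: A:97, B:85, C:58, D:37, E:1013 → nearest is D
(-11, 9) — d² to each: A:468, B:452, C:801, D:754, E:2 → nearest is E
1 of the 6 points has B as nearest.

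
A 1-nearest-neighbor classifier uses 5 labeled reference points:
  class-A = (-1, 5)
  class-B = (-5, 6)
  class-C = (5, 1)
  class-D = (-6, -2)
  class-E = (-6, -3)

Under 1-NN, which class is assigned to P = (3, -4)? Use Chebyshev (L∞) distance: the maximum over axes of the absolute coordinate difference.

d(P, class-A) = max(4, 9) = 9
d(P, class-B) = max(8, 10) = 10
d(P, class-C) = max(2, 5) = 5
d(P, class-D) = max(9, 2) = 9
d(P, class-E) = max(9, 1) = 9
class-C is nearest.

class-C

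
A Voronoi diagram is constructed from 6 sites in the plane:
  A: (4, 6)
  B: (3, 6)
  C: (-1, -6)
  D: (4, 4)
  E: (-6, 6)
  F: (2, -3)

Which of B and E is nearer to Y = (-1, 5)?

Compare squared distances:
|YB|² = (-1−3)² + (5−6)² = 16 + 1 = 17
|YE|² = (-1−(-6))² + (5−6)² = 25 + 1 = 26
17 < 26, so B is closer.

B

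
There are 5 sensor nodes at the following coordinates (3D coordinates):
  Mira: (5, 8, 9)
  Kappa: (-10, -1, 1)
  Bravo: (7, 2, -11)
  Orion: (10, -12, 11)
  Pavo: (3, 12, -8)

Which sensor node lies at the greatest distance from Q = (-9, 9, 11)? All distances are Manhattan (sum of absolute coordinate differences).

d(Q, Mira) = |-9−5| + |9−8| + |11−9| = 14 + 1 + 2 = 17
d(Q, Kappa) = |-9−(-10)| + |9−(-1)| + |11−1| = 1 + 10 + 10 = 21
d(Q, Bravo) = |-9−7| + |9−2| + |11−(-11)| = 16 + 7 + 22 = 45
d(Q, Orion) = |-9−10| + |9−(-12)| + |11−11| = 19 + 21 + 0 = 40
d(Q, Pavo) = |-9−3| + |9−12| + |11−(-8)| = 12 + 3 + 19 = 34
The largest is to Bravo.

Bravo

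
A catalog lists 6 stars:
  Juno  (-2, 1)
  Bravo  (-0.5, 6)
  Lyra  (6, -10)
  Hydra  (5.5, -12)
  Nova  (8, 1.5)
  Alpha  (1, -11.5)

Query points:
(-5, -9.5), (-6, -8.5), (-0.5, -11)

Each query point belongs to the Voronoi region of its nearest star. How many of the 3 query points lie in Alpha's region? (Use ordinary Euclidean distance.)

3

(-5, -9.5) — d² to each: Juno:119.25, Bravo:260.5, Lyra:121.25, Hydra:116.5, Nova:290, Alpha:40 → nearest is Alpha
(-6, -8.5) — d² to each: Juno:106.25, Bravo:240.5, Lyra:146.25, Hydra:144.5, Nova:296, Alpha:58 → nearest is Alpha
(-0.5, -11) — d² to each: Juno:146.25, Bravo:289, Lyra:43.25, Hydra:37, Nova:228.5, Alpha:2.5 → nearest is Alpha
3 of the 3 points have Alpha as nearest.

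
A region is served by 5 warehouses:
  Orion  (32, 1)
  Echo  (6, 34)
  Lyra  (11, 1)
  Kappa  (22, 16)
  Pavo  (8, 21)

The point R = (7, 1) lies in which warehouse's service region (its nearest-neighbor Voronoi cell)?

Squared Euclidean distances:
d²(R, Orion) = 625 + 0 = 625
d²(R, Echo) = 1 + 1089 = 1090
d²(R, Lyra) = 16 + 0 = 16
d²(R, Kappa) = 225 + 225 = 450
d²(R, Pavo) = 1 + 400 = 401
Minimum is at Lyra.

Lyra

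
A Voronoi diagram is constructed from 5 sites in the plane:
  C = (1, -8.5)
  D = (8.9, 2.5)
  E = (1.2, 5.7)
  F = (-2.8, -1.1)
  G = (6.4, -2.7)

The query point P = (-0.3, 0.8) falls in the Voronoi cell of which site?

Since √ is increasing, it suffices to compare squared distances:
|PC|² = (-0.3−1)² + (0.8−(-8.5))² = 1.69 + 86.49 = 88.18
|PD|² = (-0.3−8.9)² + (0.8−2.5)² = 84.64 + 2.89 = 87.53
|PE|² = (-0.3−1.2)² + (0.8−5.7)² = 2.25 + 24.01 = 26.26
|PF|² = (-0.3−(-2.8))² + (0.8−(-1.1))² = 6.25 + 3.61 = 9.86
|PG|² = (-0.3−6.4)² + (0.8−(-2.7))² = 44.89 + 12.25 = 57.14
The smallest is to F, so P lies in the Voronoi region of F.

F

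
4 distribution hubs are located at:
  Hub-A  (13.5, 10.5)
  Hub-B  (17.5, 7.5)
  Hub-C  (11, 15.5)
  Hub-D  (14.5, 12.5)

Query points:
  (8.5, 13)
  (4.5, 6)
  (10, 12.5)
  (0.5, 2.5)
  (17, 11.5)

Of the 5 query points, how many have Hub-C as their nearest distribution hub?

(8.5, 13) — d² to each: Hub-A:31.25, Hub-B:111.25, Hub-C:12.5, Hub-D:36.25 → nearest is Hub-C
(4.5, 6) — d² to each: Hub-A:101.25, Hub-B:171.25, Hub-C:132.5, Hub-D:142.25 → nearest is Hub-A
(10, 12.5) — d² to each: Hub-A:16.25, Hub-B:81.25, Hub-C:10, Hub-D:20.25 → nearest is Hub-C
(0.5, 2.5) — d² to each: Hub-A:233, Hub-B:314, Hub-C:279.25, Hub-D:296 → nearest is Hub-A
(17, 11.5) — d² to each: Hub-A:13.25, Hub-B:16.25, Hub-C:52, Hub-D:7.25 → nearest is Hub-D
2 of the 5 points have Hub-C as nearest.

2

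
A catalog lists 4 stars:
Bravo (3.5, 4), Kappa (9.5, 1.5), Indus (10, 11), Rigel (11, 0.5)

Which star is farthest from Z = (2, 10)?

Rigel

Squared Euclidean distances:
d²(Z, Bravo) = (2−3.5)² + (10−4)² = 2.25 + 36 = 38.25
d²(Z, Kappa) = (2−9.5)² + (10−1.5)² = 56.25 + 72.25 = 128.5
d²(Z, Indus) = (2−10)² + (10−11)² = 64 + 1 = 65
d²(Z, Rigel) = (2−11)² + (10−0.5)² = 81 + 90.25 = 171.25
The largest is to Rigel.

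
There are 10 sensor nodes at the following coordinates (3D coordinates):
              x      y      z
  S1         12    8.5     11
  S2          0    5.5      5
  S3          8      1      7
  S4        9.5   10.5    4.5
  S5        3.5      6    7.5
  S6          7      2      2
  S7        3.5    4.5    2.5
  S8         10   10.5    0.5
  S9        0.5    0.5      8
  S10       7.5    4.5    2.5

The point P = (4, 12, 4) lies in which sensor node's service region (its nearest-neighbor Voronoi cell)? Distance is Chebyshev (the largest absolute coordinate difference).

S4

d(P,S1) = max(8, 3.5, 7) = 8
d(P,S2) = max(4, 6.5, 1) = 6.5
d(P,S3) = max(4, 11, 3) = 11
d(P,S4) = max(5.5, 1.5, 0.5) = 5.5
d(P,S5) = max(0.5, 6, 3.5) = 6
d(P,S6) = max(3, 10, 2) = 10
d(P,S7) = max(0.5, 7.5, 1.5) = 7.5
d(P,S8) = max(6, 1.5, 3.5) = 6
d(P,S9) = max(3.5, 11.5, 4) = 11.5
d(P, S10) = max(3.5, 7.5, 1.5) = 7.5
S4 is nearest.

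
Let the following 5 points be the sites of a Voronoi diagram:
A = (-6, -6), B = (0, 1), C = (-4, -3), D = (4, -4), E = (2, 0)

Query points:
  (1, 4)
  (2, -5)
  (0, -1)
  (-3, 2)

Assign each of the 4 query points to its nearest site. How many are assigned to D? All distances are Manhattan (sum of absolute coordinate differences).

(1, 4) — d to each: A:17, B:4, C:12, D:11, E:5 → nearest is B
(2, -5) — d to each: A:9, B:8, C:8, D:3, E:5 → nearest is D
(0, -1) — d to each: A:11, B:2, C:6, D:7, E:3 → nearest is B
(-3, 2) — d to each: A:11, B:4, C:6, D:13, E:7 → nearest is B
1 of the 4 points has D as nearest.

1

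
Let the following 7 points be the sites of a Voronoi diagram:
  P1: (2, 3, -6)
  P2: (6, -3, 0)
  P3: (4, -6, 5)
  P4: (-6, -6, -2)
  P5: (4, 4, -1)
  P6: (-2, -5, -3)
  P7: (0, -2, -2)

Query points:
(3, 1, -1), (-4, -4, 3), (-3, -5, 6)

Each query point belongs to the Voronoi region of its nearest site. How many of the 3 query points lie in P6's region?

0

(3, 1, -1) — d² to each: P1:30, P2:26, P3:86, P4:131, P5:10, P6:65, P7:19 → nearest is P5
(-4, -4, 3) — d² to each: P1:166, P2:110, P3:72, P4:33, P5:144, P6:41, P7:45 → nearest is P4
(-3, -5, 6) — d² to each: P1:233, P2:121, P3:51, P4:74, P5:179, P6:82, P7:82 → nearest is P3
0 of the 3 points have P6 as nearest.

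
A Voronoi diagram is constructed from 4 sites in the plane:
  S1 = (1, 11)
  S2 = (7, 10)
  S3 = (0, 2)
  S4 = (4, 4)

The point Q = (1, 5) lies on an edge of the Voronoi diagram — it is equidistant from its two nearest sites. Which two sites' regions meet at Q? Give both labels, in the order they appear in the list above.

Squared distances from Q to each site:
|QS1|² = 0 + 36 = 36
|QS2|² = 36 + 25 = 61
|QS3|² = 1 + 9 = 10
|QS4|² = 9 + 1 = 10
Q is equidistant from S3 and S4 (both at squared distance 10), and every other site is strictly farther — so Q lies on the S3–S4 Voronoi edge.

S3 and S4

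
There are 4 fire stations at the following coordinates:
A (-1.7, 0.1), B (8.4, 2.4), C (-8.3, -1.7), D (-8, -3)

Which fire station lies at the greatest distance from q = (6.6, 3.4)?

D

Squared Euclidean distances:
|qA|² = (6.6−(-1.7))² + (3.4−0.1)² = 68.89 + 10.89 = 79.78
|qB|² = (6.6−8.4)² + (3.4−2.4)² = 3.24 + 1 = 4.24
|qC|² = (6.6−(-8.3))² + (3.4−(-1.7))² = 222.01 + 26.01 = 248.02
|qD|² = (6.6−(-8))² + (3.4−(-3))² = 213.16 + 40.96 = 254.12
The largest is to D.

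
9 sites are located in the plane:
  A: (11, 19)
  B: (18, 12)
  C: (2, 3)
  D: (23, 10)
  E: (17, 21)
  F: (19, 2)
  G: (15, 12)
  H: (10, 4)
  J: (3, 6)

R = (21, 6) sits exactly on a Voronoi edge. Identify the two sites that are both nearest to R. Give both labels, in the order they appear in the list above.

Squared distances from R to each site:
|RA|² = (21−11)² + (6−19)² = 100 + 169 = 269
|RB|² = (21−18)² + (6−12)² = 9 + 36 = 45
|RC|² = (21−2)² + (6−3)² = 361 + 9 = 370
|RD|² = (21−23)² + (6−10)² = 4 + 16 = 20
|RE|² = (21−17)² + (6−21)² = 16 + 225 = 241
|RF|² = (21−19)² + (6−2)² = 4 + 16 = 20
|RG|² = (21−15)² + (6−12)² = 36 + 36 = 72
|RH|² = (21−10)² + (6−4)² = 121 + 4 = 125
|RJ|² = (21−3)² + (6−6)² = 324 + 0 = 324
R is equidistant from D and F (both at squared distance 20), and every other site is strictly farther — so R lies on the D–F Voronoi edge.

D and F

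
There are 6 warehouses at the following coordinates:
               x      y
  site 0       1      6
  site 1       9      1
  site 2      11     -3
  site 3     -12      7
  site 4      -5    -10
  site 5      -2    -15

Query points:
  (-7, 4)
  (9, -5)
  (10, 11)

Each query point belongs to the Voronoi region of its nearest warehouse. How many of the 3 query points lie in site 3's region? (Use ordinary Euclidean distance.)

1

(-7, 4) — d² to each: site 0:68, site 1:265, site 2:373, site 3:34, site 4:200, site 5:386 → nearest is site 3
(9, -5) — d² to each: site 0:185, site 1:36, site 2:8, site 3:585, site 4:221, site 5:221 → nearest is site 2
(10, 11) — d² to each: site 0:106, site 1:101, site 2:197, site 3:500, site 4:666, site 5:820 → nearest is site 1
1 of the 3 points has site 3 as nearest.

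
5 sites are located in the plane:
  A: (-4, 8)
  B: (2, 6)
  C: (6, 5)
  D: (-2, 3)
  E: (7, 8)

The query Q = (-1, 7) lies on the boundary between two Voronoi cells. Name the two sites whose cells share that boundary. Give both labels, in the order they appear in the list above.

Squared distances from Q to each site:
|QA|² = 9 + 1 = 10
|QB|² = 9 + 1 = 10
|QC|² = 49 + 4 = 53
|QD|² = 1 + 16 = 17
|QE|² = 64 + 1 = 65
Q is equidistant from A and B (both at squared distance 10), and every other site is strictly farther — so Q lies on the A–B Voronoi edge.

A and B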